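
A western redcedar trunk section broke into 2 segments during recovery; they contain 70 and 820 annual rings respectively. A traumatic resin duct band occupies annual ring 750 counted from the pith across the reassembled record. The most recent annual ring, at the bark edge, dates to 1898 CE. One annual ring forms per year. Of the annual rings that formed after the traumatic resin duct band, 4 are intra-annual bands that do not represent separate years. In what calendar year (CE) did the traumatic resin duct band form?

Total annual rings = 70 + 820 = 890.
890 − 750 = 140 annual rings lie beyond the traumatic resin duct band toward the bark edge.
Excluding 4 false annual rings: 140 − 4 = 136.
1898 − 136 = 1762 CE.

1762 CE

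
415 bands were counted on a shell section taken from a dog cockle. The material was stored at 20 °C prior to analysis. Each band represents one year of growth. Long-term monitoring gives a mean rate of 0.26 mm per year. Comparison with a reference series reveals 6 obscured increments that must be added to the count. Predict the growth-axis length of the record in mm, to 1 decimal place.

109.5 mm

Correcting the raw count gives 415 + 6 = 421 true bands.
Length ≈ 0.26 × 421 = 109.5 mm.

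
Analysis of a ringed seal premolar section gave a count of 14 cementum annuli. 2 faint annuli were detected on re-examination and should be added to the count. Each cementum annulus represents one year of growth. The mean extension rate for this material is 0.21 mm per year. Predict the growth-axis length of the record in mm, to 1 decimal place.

Correcting the raw count gives 14 + 2 = 16 true cementum annuli.
16 years at 0.21 mm/year gives 0.21 × 16 = 3.4 mm.

3.4 mm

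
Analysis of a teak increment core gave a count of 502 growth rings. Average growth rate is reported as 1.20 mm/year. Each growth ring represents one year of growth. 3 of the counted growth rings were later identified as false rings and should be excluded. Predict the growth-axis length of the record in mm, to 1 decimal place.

598.8 mm

Adjusted count: 502 − 3 = 499 growth rings.
Length ≈ 1.20 × 499 = 598.8 mm.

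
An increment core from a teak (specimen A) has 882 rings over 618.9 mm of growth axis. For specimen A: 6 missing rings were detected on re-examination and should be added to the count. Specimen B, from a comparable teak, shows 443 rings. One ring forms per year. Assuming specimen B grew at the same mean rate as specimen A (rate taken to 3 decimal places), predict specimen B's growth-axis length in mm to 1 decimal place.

308.8 mm

Specimen A: correcting the raw count gives 882 + 6 = 888 true rings.
A: Mean rate = 618.9 mm / 888 years ≈ 0.697 mm per year.
Length of B = 0.697 × 443 = 308.8 mm.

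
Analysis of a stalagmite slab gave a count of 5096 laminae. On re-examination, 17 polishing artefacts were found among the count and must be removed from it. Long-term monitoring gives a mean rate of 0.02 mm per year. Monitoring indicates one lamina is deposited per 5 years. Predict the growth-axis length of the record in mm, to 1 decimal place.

Adjusted count: 5096 − 17 = 5079 laminae.
5079 laminae at 5 years each span 5079 × 5 = 25395 years.
25395 years at 0.02 mm/year gives 0.02 × 25395 = 507.9 mm.

507.9 mm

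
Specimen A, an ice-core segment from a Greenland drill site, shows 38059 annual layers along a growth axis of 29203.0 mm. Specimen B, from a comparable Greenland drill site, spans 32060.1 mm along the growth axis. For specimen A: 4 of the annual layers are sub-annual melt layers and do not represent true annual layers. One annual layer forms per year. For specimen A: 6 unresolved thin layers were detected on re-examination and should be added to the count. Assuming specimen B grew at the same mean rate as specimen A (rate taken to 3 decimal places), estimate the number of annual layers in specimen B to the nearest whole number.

41799 annual layers

Specimen A: true annual layer count = 38059 − 4 + 6 = 38061.
A: Mean rate = 29203.0 mm / 38061 years ≈ 0.767 mm per year.
Specimen B: 32060.1 mm / 0.767 mm per year = 41799.35 years ≈ 41799 annual layers.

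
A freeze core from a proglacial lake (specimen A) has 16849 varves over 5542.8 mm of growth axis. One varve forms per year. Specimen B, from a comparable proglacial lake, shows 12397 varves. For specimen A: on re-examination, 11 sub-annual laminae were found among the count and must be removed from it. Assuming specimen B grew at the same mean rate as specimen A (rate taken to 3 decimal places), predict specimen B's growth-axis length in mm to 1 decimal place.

Specimen A: correcting the raw count gives 16849 − 11 = 16838 true varves.
A: Mean rate = 5542.8 mm / 16838 years ≈ 0.329 mm/year.
For B, 0.329 mm/year × 12397 years = 4078.6 mm.

4078.6 mm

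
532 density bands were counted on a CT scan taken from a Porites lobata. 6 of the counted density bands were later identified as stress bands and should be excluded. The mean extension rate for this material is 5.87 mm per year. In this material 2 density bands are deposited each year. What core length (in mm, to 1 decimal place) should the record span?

Adjusted count: 532 − 6 = 526 density bands.
Dividing by 2 density bands per year: 526 / 2 = 263 years.
263 years at 5.87 mm/year gives 5.87 × 263 = 1543.8 mm.

1543.8 mm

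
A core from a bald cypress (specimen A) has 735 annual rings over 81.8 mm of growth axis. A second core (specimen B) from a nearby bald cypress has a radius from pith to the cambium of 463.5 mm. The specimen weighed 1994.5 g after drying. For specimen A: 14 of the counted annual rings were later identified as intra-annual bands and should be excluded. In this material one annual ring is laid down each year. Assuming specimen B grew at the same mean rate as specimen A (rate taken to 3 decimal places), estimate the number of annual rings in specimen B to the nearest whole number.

4102 annual rings

Specimen A: true annual ring count = 735 − 14 = 721.
A: Mean rate = 81.8 mm / 721 years ≈ 0.113 mm/year.
For B, 463.5 / 0.113 = 4101.77 years ≈ 4102 annual rings.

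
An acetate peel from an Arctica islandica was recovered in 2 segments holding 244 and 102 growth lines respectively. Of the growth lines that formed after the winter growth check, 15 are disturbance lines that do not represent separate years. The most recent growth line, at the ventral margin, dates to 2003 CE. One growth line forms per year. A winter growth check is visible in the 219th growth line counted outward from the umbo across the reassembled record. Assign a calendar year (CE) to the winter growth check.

1891 CE

Total growth lines = 244 + 102 = 346.
Between growth line 219 and the ventral margin there are 346 − 219 = 127 growth lines.
127 − 15 false = 112 true growth lines after the winter growth check.
The growth line at the ventral margin is 2003 CE, so the winter growth check dates to 2003 − 112 = 1891 CE.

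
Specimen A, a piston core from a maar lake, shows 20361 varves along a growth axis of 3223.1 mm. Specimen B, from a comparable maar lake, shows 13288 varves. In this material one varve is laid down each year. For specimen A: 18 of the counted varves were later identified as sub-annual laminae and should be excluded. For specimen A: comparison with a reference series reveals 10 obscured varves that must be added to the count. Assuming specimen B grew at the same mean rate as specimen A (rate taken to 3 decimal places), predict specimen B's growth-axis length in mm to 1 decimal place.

2099.5 mm

Specimen A: adjusted count: 20361 − 18 + 10 = 20353 varves.
A: Extension rate ≈ 3223.1 / 20353 = 0.158 mm/yr.
B's length ≈ 0.158 × 13288 = 2099.5 mm.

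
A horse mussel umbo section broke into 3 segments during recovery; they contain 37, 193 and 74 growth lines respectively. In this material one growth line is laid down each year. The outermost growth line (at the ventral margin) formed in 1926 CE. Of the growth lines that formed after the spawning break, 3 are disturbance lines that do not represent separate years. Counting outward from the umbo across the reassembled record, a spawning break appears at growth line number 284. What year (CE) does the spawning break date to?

1909 CE

Total growth lines = 37 + 193 + 74 = 304.
Between growth line 284 and the ventral margin there are 304 − 284 = 20 growth lines.
Excluding 3 false growth lines: 20 − 3 = 17.
The growth line at the ventral margin is 1926 CE, so the spawning break dates to 1926 − 17 = 1909 CE.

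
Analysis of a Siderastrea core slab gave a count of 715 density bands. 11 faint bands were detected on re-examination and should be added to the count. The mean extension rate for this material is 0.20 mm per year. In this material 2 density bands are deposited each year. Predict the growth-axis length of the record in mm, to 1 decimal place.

After corrections the count is 715 + 11 = 726 density bands.
Dividing by 2 density bands per year: 726 / 2 = 363 years.
Predicted length = 0.20 mm/year × 363 years = 72.6 mm.

72.6 mm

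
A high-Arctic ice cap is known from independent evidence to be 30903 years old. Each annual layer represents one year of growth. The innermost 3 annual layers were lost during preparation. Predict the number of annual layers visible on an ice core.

At one annual layer per year, 30903 years correspond to 30903 annual layers.
30903 − 3 missed = 30900 annual layers expected in the prepared section.

30900 annual layers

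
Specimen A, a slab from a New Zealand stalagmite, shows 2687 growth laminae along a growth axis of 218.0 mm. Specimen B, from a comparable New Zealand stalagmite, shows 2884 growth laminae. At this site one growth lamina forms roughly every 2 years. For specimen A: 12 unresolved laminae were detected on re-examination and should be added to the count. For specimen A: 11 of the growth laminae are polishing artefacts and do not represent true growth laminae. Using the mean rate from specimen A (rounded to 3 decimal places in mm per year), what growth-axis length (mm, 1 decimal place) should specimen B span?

Specimen A: after corrections the count is 2687 − 11 + 12 = 2688 growth laminae.
Specimen A: 2688 growth laminae at 2 years each span 2688 × 2 = 5376 years.
A: Extension rate ≈ 218.0 / 5376 = 0.041 mm/yr.
Specimen B: 2884 growth laminae at 2 years each span 2884 × 2 = 5768 years. B's length ≈ 0.041 × 5768 = 236.5 mm.

236.5 mm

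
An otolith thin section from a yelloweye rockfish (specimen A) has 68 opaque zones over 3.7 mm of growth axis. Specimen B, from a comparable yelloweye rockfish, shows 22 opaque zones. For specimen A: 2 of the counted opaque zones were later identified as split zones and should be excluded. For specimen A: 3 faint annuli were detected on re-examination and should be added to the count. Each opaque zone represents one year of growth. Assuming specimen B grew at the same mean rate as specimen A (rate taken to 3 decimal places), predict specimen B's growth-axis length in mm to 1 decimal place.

1.2 mm

Specimen A: correcting the raw count gives 68 − 2 + 3 = 69 true opaque zones.
A: Extension rate ≈ 3.7 / 69 = 0.054 mm/year.
B's length ≈ 0.054 × 22 = 1.2 mm.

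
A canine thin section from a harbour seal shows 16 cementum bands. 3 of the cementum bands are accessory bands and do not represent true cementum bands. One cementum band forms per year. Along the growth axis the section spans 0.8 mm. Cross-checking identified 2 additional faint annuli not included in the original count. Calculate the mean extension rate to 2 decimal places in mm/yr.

After corrections the count is 16 − 3 + 2 = 15 cementum bands.
Extension rate ≈ 0.8 / 15 = 0.05 mm/yr.

0.05 mm/yr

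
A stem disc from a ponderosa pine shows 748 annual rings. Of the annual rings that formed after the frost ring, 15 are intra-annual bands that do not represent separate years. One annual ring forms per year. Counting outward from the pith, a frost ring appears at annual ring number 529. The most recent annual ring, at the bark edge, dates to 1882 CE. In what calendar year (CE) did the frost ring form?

Between annual ring 529 and the bark edge there are 748 − 529 = 219 annual rings.
Removing the 15 false annual rings leaves 219 − 15 = 204 true annual rings beyond the frost ring.
Counting back 204 years from 1882 CE places the frost ring in 1882 − 204 = 1678 CE.

1678 CE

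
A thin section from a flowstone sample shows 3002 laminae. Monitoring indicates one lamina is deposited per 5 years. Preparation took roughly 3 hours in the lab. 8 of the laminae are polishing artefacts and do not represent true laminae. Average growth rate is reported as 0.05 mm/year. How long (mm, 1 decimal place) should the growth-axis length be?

748.5 mm

After corrections the count is 3002 − 8 = 2994 laminae.
2994 laminae at 5 years each span 2994 × 5 = 14970 years.
Predicted length = 0.05 mm/year × 14970 years = 748.5 mm.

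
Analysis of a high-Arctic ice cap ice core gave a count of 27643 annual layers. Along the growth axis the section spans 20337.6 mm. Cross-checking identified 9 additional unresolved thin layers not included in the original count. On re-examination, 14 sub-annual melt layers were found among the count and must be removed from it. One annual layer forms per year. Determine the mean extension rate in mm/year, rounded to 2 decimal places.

0.74 mm/year

Correcting the raw count gives 27643 − 14 + 9 = 27638 true annual layers.
Mean rate = 20337.6 mm / 27638 years ≈ 0.74 mm/year.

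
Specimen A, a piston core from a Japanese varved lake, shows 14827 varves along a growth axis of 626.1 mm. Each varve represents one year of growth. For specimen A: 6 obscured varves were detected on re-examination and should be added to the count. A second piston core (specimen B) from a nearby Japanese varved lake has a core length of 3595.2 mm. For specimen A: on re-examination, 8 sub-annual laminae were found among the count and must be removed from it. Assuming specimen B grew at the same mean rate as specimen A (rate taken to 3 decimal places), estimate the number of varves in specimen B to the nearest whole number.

Specimen A: true varve count = 14827 − 8 + 6 = 14825.
A: Extension rate ≈ 626.1 / 14825 = 0.042 mm/year.
For B, 3595.2 / 0.042 = 85600.00 years ≈ 85600 varves.

85600 varves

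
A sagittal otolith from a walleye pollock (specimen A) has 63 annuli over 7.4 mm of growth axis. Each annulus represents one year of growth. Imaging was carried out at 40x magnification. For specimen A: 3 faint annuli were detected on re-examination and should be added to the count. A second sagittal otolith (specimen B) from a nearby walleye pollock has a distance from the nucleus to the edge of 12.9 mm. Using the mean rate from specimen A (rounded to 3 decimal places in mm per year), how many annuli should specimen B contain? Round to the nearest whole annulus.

Specimen A: adjusted count: 63 + 3 = 66 annuli.
A: Mean rate = 7.4 mm / 66 years ≈ 0.112 mm/yr.
For B, 12.9 / 0.112 = 115.18 years ≈ 115 annuli.

115 annuli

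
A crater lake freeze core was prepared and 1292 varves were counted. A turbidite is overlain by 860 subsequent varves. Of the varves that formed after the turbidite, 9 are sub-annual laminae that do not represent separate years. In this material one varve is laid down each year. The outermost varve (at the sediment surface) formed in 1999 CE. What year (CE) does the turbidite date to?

1148 CE

860 varves post-date the turbidite.
860 − 9 false = 851 true varves after the turbidite.
Counting back 851 years from 1999 CE places the turbidite in 1999 − 851 = 1148 CE.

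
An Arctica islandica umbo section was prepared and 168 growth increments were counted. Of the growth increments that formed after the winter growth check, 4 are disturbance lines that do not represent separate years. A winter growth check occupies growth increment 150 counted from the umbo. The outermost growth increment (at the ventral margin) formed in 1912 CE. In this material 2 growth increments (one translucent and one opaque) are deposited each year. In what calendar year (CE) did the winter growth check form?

1905 CE

The winter growth check sits at growth increment 150 from the umbo, so 168 − 150 = 18 growth increments formed after it.
Removing the 4 false growth increments leaves 18 − 4 = 14 true growth increments beyond the winter growth check.
Dividing by 2 growth increments per year: 14 / 2 = 7 years.
Counting back 7 years from 1912 CE places the winter growth check in 1912 − 7 = 1905 CE.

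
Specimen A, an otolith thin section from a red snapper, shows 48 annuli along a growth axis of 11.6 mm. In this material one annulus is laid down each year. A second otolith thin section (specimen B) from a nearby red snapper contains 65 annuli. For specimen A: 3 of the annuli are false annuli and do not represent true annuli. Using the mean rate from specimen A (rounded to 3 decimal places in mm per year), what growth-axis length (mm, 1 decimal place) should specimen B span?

Specimen A: after corrections the count is 48 − 3 = 45 annuli.
A: 11.6 mm over 45 years gives 11.6 / 45 ≈ 0.258 mm/year.
Length of B = 0.258 × 65 = 16.8 mm.

16.8 mm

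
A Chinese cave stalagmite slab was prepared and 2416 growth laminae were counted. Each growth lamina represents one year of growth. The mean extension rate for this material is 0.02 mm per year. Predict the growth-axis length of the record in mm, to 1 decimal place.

48.3 mm

The record spans 2416 years at 0.02 mm per year.
Length ≈ 0.02 × 2416 = 48.3 mm.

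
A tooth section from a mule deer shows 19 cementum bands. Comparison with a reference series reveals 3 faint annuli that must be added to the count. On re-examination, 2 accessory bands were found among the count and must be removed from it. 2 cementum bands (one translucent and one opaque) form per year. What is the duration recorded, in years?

10 years

Correcting the raw count gives 19 − 2 + 3 = 20 true cementum bands.
Dividing by 2 cementum bands per year: 20 / 2 = 10 years.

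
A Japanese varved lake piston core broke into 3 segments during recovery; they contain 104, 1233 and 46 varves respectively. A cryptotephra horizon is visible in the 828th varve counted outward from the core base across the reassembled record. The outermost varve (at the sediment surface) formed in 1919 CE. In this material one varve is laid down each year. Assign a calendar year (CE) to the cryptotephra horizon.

Total varves = 104 + 1233 + 46 = 1383.
Between varve 828 and the sediment surface there are 1383 − 828 = 555 varves.
Counting back 555 years from 1919 CE places the cryptotephra horizon in 1919 − 555 = 1364 CE.

1364 CE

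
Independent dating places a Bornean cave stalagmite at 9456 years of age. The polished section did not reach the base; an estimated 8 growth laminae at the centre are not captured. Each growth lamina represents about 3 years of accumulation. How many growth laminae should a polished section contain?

One growth lamina every 3 years means 9456 / 3 = 3152 growth laminae.
Subtracting the 8 growth laminae not captured gives 3152 − 8 = 3144 growth laminae in the record.

3144 growth laminae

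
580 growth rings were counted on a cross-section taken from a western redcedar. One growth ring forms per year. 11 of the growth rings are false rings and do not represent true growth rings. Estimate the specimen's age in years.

569 yr

Correcting the raw count gives 580 − 11 = 569 true growth rings.
With a one-to-one growth ring periodicity this is 569 years.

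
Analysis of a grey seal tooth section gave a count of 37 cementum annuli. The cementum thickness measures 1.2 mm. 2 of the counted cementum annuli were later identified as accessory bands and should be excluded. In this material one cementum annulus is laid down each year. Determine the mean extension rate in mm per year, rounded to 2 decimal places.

0.03 mm per year

After corrections the count is 37 − 2 = 35 cementum annuli.
Mean rate = 1.2 mm / 35 years ≈ 0.03 mm per year.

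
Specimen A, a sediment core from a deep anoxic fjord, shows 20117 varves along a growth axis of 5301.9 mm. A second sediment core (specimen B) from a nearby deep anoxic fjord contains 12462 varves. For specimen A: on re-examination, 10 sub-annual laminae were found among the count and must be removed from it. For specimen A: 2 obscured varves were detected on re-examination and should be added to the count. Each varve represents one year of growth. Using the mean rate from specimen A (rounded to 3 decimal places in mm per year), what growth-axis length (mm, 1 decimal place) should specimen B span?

Specimen A: true varve count = 20117 − 10 + 2 = 20109.
A: 5301.9 mm over 20109 years gives 5301.9 / 20109 ≈ 0.264 mm/year.
Length of B = 0.264 × 12462 = 3290.0 mm.

3290.0 mm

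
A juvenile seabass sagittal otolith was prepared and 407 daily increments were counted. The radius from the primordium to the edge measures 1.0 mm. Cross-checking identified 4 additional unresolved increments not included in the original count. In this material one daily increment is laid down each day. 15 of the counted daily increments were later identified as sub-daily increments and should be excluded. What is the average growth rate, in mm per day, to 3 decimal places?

Correcting the raw count gives 407 − 15 + 4 = 396 true daily increments.
Mean rate = 1.0 mm / 396 days ≈ 0.003 mm per day.

0.003 mm per day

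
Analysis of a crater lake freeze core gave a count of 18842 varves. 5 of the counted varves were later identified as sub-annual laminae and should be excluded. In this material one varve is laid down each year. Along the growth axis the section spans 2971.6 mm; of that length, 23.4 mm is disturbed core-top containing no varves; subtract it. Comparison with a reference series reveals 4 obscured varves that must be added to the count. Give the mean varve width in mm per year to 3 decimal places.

0.156 mm per year

True varve count = 18842 − 5 + 4 = 18841.
The growth record spans 2971.6 − 23.4 = 2948.2 mm.
Extension rate ≈ 2948.2 / 18841 = 0.156 mm per year.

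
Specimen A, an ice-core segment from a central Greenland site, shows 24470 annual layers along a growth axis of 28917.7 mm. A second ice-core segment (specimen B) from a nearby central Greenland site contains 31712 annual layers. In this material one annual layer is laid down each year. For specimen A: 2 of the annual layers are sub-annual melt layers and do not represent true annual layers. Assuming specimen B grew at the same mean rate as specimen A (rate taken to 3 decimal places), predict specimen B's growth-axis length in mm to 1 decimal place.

37483.6 mm

Specimen A: true annual layer count = 24470 − 2 = 24468.
A: Extension rate ≈ 28917.7 / 24468 = 1.182 mm/yr.
Length of B = 1.182 × 31712 = 37483.6 mm.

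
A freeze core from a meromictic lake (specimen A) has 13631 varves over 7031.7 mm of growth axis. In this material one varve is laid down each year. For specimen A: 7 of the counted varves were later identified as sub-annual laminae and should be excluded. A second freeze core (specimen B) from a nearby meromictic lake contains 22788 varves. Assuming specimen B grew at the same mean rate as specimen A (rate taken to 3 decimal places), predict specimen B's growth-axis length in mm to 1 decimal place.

11758.6 mm

Specimen A: after corrections the count is 13631 − 7 = 13624 varves.
A: Extension rate ≈ 7031.7 / 13624 = 0.516 mm/yr.
B's length ≈ 0.516 × 22788 = 11758.6 mm.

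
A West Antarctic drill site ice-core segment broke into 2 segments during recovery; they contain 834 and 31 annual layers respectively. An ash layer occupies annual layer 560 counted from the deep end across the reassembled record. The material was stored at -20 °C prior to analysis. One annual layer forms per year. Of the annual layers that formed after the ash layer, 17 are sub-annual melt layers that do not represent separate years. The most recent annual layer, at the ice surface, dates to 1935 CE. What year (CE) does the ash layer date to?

Total annual layers = 834 + 31 = 865.
The ash layer sits at annual layer 560 from the deep end, so 865 − 560 = 305 annual layers formed after it.
Excluding 17 false annual layers: 305 − 17 = 288.
Counting back 288 years from 1935 CE places the ash layer in 1935 − 288 = 1647 CE.

1647 CE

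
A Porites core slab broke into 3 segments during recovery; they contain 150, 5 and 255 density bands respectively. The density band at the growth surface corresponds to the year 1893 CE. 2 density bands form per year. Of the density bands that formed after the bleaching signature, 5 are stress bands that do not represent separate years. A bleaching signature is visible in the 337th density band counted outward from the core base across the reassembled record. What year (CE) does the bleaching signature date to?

1859 CE

Total density bands = 150 + 5 + 255 = 410.
Between density band 337 and the growth surface there are 410 − 337 = 73 density bands.
Excluding 5 false density bands: 73 − 5 = 68.
With 2 density bands per year, 68 / 2 = 34 years.
Counting back 34 years from 1893 CE places the bleaching signature in 1893 − 34 = 1859 CE.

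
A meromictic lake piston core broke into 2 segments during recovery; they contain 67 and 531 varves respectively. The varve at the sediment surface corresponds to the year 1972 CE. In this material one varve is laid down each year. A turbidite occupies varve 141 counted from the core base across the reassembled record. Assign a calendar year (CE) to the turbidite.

1515 CE

Total varves = 67 + 531 = 598.
Between varve 141 and the sediment surface there are 598 − 141 = 457 varves.
The varve at the sediment surface is 1972 CE, so the turbidite dates to 1972 − 457 = 1515 CE.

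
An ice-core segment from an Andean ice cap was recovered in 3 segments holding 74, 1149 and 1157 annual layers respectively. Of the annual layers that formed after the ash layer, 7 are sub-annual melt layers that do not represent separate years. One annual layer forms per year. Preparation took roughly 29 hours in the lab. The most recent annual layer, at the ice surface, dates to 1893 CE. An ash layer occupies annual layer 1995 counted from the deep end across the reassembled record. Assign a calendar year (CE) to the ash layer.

1515 CE

Total annual layers = 74 + 1149 + 1157 = 2380.
The ash layer sits at annual layer 1995 from the deep end, so 2380 − 1995 = 385 annual layers formed after it.
Removing the 7 false annual layers leaves 385 − 7 = 378 true annual layers beyond the ash layer.
1893 − 378 = 1515 CE.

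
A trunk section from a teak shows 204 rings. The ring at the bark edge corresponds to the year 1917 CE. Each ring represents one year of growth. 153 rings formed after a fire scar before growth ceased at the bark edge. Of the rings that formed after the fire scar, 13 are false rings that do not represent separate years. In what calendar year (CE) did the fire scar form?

153 rings formed after the fire scar.
Removing the 13 false rings leaves 153 − 13 = 140 true rings beyond the fire scar.
1917 − 140 = 1777 CE.

1777 CE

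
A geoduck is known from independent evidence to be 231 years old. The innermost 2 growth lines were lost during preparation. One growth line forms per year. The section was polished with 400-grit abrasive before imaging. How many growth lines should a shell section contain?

Expected growth lines over 231 years: 231.
231 − 2 missed = 229 growth lines expected in the prepared section.

229 growth lines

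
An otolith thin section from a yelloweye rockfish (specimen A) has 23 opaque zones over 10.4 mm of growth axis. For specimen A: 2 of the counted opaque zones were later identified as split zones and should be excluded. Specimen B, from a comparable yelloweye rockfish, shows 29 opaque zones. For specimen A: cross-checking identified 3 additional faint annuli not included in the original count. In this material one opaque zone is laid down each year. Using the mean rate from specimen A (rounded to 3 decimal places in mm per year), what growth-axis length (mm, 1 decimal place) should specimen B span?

Specimen A: true opaque zone count = 23 − 2 + 3 = 24.
A: Extension rate ≈ 10.4 / 24 = 0.433 mm/year.
B's length ≈ 0.433 × 29 = 12.6 mm.

12.6 mm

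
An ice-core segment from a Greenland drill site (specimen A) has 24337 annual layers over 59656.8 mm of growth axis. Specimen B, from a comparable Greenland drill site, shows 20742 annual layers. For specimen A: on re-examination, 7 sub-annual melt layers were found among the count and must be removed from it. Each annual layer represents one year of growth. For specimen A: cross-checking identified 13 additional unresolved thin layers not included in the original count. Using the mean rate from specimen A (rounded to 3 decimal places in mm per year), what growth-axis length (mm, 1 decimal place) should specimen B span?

50838.6 mm

Specimen A: correcting the raw count gives 24337 − 7 + 13 = 24343 true annual layers.
A: Extension rate ≈ 59656.8 / 24343 = 2.451 mm per year.
B's length ≈ 2.451 × 20742 = 50838.6 mm.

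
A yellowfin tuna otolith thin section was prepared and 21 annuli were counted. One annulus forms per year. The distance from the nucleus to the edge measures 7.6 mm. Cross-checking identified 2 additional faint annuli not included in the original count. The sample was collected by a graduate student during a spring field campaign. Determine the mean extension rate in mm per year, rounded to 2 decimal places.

Correcting the raw count gives 21 + 2 = 23 true annuli.
Mean rate = 7.6 mm / 23 years ≈ 0.33 mm per year.

0.33 mm per year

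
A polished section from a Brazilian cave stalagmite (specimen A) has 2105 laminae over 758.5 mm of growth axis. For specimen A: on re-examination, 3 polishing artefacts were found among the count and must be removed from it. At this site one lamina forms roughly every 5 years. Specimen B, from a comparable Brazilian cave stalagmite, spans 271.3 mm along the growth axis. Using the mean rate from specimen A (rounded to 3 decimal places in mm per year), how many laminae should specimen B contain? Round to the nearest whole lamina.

754 laminae

Specimen A: adjusted count: 2105 − 3 = 2102 laminae.
Specimen A: 2102 laminae at 5 years each span 2102 × 5 = 10510 years.
A: Mean rate = 758.5 mm / 10510 years ≈ 0.072 mm/yr.
For B, 271.3 / 0.072 = 3768.06 years; at 5 years per lamina that is 3768.06 / 5 ≈ 754 laminae.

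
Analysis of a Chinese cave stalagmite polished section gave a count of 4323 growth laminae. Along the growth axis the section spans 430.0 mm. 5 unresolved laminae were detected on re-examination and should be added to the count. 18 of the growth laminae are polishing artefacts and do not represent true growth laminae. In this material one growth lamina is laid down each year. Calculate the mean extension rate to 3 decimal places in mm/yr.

0.100 mm/yr

After corrections the count is 4323 − 18 + 5 = 4310 growth laminae.
Extension rate ≈ 430.0 / 4310 = 0.100 mm/yr.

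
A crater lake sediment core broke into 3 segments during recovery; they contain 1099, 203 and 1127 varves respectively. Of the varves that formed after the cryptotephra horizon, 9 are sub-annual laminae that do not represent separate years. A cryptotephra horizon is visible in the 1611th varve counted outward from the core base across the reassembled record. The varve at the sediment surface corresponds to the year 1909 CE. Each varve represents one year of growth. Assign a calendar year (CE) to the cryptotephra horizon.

1100 CE

Total varves = 1099 + 203 + 1127 = 2429.
Between varve 1611 and the sediment surface there are 2429 − 1611 = 818 varves.
818 − 9 false = 809 true varves after the cryptotephra horizon.
The varve at the sediment surface is 1909 CE, so the cryptotephra horizon dates to 1909 − 809 = 1100 CE.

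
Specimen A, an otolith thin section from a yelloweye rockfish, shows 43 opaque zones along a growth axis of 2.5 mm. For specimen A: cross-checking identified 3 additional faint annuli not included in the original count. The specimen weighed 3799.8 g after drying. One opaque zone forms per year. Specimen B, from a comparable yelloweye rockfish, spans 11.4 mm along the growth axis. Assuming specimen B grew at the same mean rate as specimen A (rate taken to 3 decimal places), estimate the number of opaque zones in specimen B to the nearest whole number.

Specimen A: after corrections the count is 43 + 3 = 46 opaque zones.
A: Mean rate = 2.5 mm / 46 years ≈ 0.054 mm per year.
B spans 11.4 / 0.054 = 211.11 years ≈ 211 opaque zones.

211 opaque zones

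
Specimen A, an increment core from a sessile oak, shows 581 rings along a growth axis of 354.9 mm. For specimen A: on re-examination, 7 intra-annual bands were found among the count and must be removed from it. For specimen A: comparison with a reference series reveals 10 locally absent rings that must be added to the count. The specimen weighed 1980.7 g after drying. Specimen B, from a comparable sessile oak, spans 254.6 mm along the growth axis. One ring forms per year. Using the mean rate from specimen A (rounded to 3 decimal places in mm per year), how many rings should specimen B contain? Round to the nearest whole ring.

Specimen A: after corrections the count is 581 − 7 + 10 = 584 rings.
A: Extension rate ≈ 354.9 / 584 = 0.608 mm/year.
Specimen B: 254.6 mm / 0.608 mm per year = 418.75 years ≈ 419 rings.

419 rings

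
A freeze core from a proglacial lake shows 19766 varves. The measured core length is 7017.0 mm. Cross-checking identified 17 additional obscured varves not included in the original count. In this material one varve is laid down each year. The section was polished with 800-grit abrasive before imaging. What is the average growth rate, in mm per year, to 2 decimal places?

0.35 mm per year

Correcting the raw count gives 19766 + 17 = 19783 true varves.
Extension rate ≈ 7017.0 / 19783 = 0.35 mm per year.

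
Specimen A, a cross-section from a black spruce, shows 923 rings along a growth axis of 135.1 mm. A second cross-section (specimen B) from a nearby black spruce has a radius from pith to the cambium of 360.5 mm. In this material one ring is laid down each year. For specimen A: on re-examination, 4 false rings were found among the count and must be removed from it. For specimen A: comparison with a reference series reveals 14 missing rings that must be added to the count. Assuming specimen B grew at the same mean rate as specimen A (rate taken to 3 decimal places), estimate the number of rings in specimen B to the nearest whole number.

2486 rings

Specimen A: true ring count = 923 − 4 + 14 = 933.
A: 135.1 mm over 933 years gives 135.1 / 933 ≈ 0.145 mm/year.
Specimen B: 360.5 mm / 0.145 mm per year = 2486.21 years ≈ 2486 rings.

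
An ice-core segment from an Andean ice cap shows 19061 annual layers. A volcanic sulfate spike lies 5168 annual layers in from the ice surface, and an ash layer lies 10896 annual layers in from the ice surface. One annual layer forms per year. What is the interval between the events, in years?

5728 yr

10896 − 5168 = 5728 annual layers lie between the two events.
At one annual layer per year, 5728 years elapsed between them.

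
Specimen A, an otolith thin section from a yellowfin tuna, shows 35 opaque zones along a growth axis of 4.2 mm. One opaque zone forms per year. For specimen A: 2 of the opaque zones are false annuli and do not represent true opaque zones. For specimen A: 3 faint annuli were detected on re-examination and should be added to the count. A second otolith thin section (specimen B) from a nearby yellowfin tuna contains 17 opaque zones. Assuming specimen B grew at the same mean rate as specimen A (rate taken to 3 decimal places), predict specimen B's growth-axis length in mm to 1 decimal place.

Specimen A: after corrections the count is 35 − 2 + 3 = 36 opaque zones.
A: 4.2 mm over 36 years gives 4.2 / 36 ≈ 0.117 mm/year.
For B, 0.117 mm/year × 17 years = 2.0 mm.

2.0 mm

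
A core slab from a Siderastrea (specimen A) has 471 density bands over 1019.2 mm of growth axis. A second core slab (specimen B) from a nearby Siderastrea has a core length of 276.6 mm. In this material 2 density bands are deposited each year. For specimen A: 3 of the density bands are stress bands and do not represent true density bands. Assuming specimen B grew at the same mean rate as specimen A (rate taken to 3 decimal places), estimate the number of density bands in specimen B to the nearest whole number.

Specimen A: true density band count = 471 − 3 = 468.
Specimen A: with 2 density bands per year, 468 / 2 = 234 years.
A: 1019.2 mm over 234 years gives 1019.2 / 234 ≈ 4.356 mm/year.
For B, 276.6 / 4.356 = 63.50 years; at 2 density bands per year that is 63.50 × 2 ≈ 127 density bands.

127 density bands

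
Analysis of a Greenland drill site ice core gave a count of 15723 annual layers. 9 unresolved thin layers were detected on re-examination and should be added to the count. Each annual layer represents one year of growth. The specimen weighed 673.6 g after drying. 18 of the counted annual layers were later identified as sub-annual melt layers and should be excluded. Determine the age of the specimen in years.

True annual layer count = 15723 − 18 + 9 = 15714.
At one annual layer per year, that is 15714 years.

15714 years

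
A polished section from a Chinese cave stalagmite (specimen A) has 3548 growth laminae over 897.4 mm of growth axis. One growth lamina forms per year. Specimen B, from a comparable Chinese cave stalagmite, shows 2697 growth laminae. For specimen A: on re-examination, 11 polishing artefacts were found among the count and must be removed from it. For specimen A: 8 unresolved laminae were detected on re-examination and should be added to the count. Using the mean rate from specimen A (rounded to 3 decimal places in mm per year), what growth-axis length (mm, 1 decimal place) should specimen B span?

682.3 mm

Specimen A: correcting the raw count gives 3548 − 11 + 8 = 3545 true growth laminae.
A: Extension rate ≈ 897.4 / 3545 = 0.253 mm/yr.
B's length ≈ 0.253 × 2697 = 682.3 mm.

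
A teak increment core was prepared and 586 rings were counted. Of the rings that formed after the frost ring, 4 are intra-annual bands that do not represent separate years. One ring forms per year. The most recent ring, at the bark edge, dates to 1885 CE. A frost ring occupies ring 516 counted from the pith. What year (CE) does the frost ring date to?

1819 CE

The frost ring sits at ring 516 from the pith, so 586 − 516 = 70 rings formed after it.
Removing the 4 false rings leaves 70 − 4 = 66 true rings beyond the frost ring.
The ring at the bark edge is 1885 CE, so the frost ring dates to 1885 − 66 = 1819 CE.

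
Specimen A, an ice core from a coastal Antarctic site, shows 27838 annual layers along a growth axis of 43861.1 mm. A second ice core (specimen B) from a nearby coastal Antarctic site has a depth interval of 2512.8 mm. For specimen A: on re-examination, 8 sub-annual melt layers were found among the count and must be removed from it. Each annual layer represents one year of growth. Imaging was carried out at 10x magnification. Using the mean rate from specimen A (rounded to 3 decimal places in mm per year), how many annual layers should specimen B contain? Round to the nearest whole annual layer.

Specimen A: true annual layer count = 27838 − 8 = 27830.
A: Mean rate = 43861.1 mm / 27830 years ≈ 1.576 mm per year.
Specimen B: 2512.8 mm / 1.576 mm per year = 1594.42 years ≈ 1594 annual layers.

1594 annual layers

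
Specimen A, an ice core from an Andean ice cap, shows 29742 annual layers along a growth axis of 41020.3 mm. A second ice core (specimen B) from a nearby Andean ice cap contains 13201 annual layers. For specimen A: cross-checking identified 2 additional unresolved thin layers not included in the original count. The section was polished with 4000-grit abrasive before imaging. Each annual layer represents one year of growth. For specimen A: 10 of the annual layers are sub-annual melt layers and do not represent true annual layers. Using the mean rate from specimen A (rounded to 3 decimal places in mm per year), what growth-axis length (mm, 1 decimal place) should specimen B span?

Specimen A: after corrections the count is 29742 − 10 + 2 = 29734 annual layers.
A: Extension rate ≈ 41020.3 / 29734 = 1.380 mm/yr.
For B, 1.380 mm/year × 13201 years = 18217.4 mm.

18217.4 mm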